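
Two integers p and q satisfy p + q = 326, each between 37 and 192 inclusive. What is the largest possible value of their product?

26569

pq = p(326 − p) is maximized when p is as near 326/2 as the bounds allow.
Taking p = 163 and q = 163 (both in [37, 192]) gives pq = 26569.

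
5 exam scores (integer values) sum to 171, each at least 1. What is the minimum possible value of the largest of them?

Some value must be at least ⌈171/5⌉ = 35, since 5 × 34 = 170 < 171.
Achievable: 1 of them at 35 and 4 at 34 total 171.

35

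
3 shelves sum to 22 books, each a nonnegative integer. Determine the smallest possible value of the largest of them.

8

Some value must be at least ⌈22/3⌉ = 8, since 3 × 7 = 21 < 22.
Equality holds with 1 value of 8 and 2 values of 7.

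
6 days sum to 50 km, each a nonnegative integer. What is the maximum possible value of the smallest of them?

8

The 6 values sum to 50, so their minimum is at most ⌊50/6⌋ = 8.
Equality holds with 4 values of 8 and 2 values of 9.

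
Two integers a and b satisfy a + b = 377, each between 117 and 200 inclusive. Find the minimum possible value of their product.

Since a + b is fixed, pushing one of them to its bound minimizes the product.
The extreme feasible split is a = 177, b = 200, giving ab = 35400.

35400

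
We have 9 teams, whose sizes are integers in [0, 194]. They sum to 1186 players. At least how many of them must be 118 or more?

Suppose at most 9 − j of them reach 118; then j values are ≤ 117 and the rest ≤ 194.
The total is then ≤ 117·j + 194·(9 − j) = 1746 − 77j. For this to be ≥ 1186 we need j ≤ 7, so at least 9 − 7 = 2 must reach 118.
Exactly 2 works: 2 values at 194 and 7 at 117 total 1207; lower one of the high values by 21 (still ≥ 118) to hit 1186.

2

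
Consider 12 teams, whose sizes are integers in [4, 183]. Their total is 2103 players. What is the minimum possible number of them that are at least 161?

Suppose at most 12 − j of them reach 161; then j values are ≤ 160 and the rest ≤ 183.
The total is then ≤ 160·j + 183·(12 − j) = 2196 − 23j. For this to be ≥ 2103 we need j ≤ 4, so at least 12 − 4 = 8 must reach 161.
Exactly 8 works: 8 values at 183 and 4 at 160 total 2104; lower one of the high values by 1 (still ≥ 161) to hit 2103.

8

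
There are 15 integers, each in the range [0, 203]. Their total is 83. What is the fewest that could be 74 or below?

Each value above 74 is at least 75, contributing at least 75 − 0 = 75 above the floor 0.
The sum exceeds the floor total 0 by 83, so at most ⌊83/75⌋ = 1 exceed 74, and at least 14 are ≤ 74.
Exactly 14 works: 14 values at 0 and 1 at 75 total 75; raise one of the low values by 8 (still ≤ 74) to hit 83.

14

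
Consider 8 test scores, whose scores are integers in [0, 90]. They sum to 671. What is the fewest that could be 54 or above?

7

If only k of them are at least 54, the other 8 − k are at most 53, so the total is at most k·90 + (8 − k)·53.
This must reach 671, so k·90 + (8 − k)·53 ≥ 671, giving k ≥ 7.
Exactly 7 works: 7 values at 90 and 1 at 53 total 683; lower one of the high values by 12 (still ≥ 54) to hit 671.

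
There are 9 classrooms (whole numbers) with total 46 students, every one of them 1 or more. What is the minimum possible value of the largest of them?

Some value must be at least ⌈46/9⌉ = 6, since 9 × 5 = 45 < 46.
Taking 8 copies of 5 and 1 copy of 6 gives exactly 46, so 6 is attained.

6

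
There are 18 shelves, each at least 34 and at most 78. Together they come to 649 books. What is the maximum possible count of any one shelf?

71

To make one shelf as large as possible, make the other 17 as small as possible.
The other 17 contribute at least 17 × 34 = 578, leaving at most 649 − 578 = 71.
Since 71 ≤ 78, this is achievable: one at 71 and 17 at 34.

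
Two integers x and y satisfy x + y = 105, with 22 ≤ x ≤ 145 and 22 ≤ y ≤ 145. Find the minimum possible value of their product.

1826

xy = x(105 − x) is concave in x, so over [22, 83] it is minimized at an endpoint.
At the endpoint x = 22, y = 105 − 22 = 83, so xy = 22 × 83 = 1826.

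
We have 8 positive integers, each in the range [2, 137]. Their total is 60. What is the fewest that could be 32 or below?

7

Let j be the number exceeding 32. Then the total is ≥ 33·j + 2·(8 − j) = 16 + 31j.
So 31j ≤ 44 and j ≤ 1; hence at least 8 − 1 = 7 are ≤ 32.
Exactly 7 works: 7 values at 2 and 1 at 33 total 47; raise one of the low values by 13 (still ≤ 32) to hit 60.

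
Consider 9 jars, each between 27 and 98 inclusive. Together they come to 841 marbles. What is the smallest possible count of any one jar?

57

Minimizing one value means maximizing the remaining 8.
The other 8 contribute at most 8 × 98 = 784, leaving at least 841 − 784 = 57.
Since 57 ≥ 27, this is achievable: one at 57 and 8 at 98.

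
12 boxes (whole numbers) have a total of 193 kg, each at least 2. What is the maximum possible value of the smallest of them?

16

The 12 values sum to 193, so their minimum is at most ⌊193/12⌋ = 16.
Achievable: 11 of them at 16 and 1 at 17 total 193.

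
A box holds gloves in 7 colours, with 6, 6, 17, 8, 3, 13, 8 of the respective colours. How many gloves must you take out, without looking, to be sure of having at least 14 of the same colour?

In the worst case you take as many as possible of each colour without reaching 14: 6 + 6 + 13 + 8 + 3 + 13 + 8 = 57.
The next one must give 14 of some colour, so 57 + 1 = 58.

58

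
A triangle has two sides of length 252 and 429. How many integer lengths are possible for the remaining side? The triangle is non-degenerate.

The triangle inequality gives |252 − 429| < c < 252 + 429, i.e. 177 < c < 681.
So c can be any integer from 178 to 680: 503 values.

503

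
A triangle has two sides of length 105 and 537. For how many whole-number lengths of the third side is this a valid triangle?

The triangle inequality gives |105 − 537| < c < 105 + 537, i.e. 432 < c < 642.
So c can be any integer from 433 to 641: 209 values.

209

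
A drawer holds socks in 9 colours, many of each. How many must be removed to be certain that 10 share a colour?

You could draw 9 of every colour without reaching 10 of any — 81 in all.
One more forces 10 of some colour, so 81 + 1 = 82.

82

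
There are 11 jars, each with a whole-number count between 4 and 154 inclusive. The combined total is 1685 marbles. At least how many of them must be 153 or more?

Each value short of 153 is at most 152, costing at least 154 − 152 = 2 against the maximum total of 1694.
We can afford to lose at most 1694 − 1685 = 9, so at most ⌊9/2⌋ = 4 fall short, and at least 7 are ≥ 153.
Exactly 7 works: 7 values at 154 and 4 at 152 total 1686; lower one of the high values by 1 (still ≥ 153) to hit 1685.

7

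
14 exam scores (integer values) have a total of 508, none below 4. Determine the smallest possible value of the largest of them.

37

If every one of the 14 were at most 36, the total would be at most 14 × 36 = 504 < 508.
Equality holds with 4 values of 37 and 10 values of 36.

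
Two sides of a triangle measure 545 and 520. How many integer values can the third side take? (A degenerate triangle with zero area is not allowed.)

The triangle inequality gives |545 − 520| < c < 545 + 520, i.e. 25 < c < 1065.
So c can be any integer from 26 to 1064: 1039 values.

1039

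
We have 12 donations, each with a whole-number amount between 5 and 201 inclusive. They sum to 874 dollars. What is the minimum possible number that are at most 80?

Let j be the number exceeding 80. Then the total is ≥ 81·j + 5·(12 − j) = 60 + 76j.
So 76j ≤ 814 and j ≤ 10; hence at least 12 − 10 = 2 are ≤ 80.
Exactly 2 works: 2 values at 5 and 10 at 81 total 820; raise one of the low values by 54 (still ≤ 80) to hit 874.

2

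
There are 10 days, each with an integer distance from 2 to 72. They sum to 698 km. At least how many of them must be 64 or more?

8

Suppose at most 10 − j of them reach 64; then j values are ≤ 63 and the rest ≤ 72.
The total is then ≤ 63·j + 72·(10 − j) = 720 − 9j. For this to be ≥ 698 we need j ≤ 2, so at least 10 − 2 = 8 must reach 64.
Exactly 8 works: 8 values at 72 and 2 at 63 total 702; lower one of the high values by 4 (still ≥ 64) to hit 698.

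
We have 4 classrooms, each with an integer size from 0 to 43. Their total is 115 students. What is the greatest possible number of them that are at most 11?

Each value at 11 or below falls at least 43 − 11 = 32 short of the ceiling 43.
The ceiling total is 4 × 43 = 172, and we need 115, so at most ⌊(172 − 115)/32⌋ = 1 can be that low.
k = 1 is achieved by 1 value at 11 and 3 at 43, total 140; lower one of the 43's by 25 (still > 11) to reach 115.

1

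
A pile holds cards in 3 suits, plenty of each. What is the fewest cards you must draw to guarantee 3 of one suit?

7

In the worst case you draw 2 of each of the 3 suits: 3 × 2 = 6.
One more forces 3 of some suit, so 6 + 1 = 7.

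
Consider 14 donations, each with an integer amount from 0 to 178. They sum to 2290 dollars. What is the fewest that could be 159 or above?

Each value short of 159 is at most 158, costing at least 178 − 158 = 20 against the maximum total of 2492.
We can afford to lose at most 2492 − 2290 = 202, so at most ⌊202/20⌋ = 10 fall short, and at least 4 are ≥ 159.
Exactly 4 works: 4 values at 178 and 10 at 158 total 2292; lower one of the high values by 2 (still ≥ 159) to hit 2290.

4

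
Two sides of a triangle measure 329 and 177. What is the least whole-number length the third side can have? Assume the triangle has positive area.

153

The third side must exceed |329 − 177| = 152.
The smallest integer above 152 is 153.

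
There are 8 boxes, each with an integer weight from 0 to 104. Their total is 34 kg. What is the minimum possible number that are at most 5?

3

If only k of them are at most 5, the other 8 − k are at least 6, so the total is at least (8 − k)·6 + k·0.
This is ≤ 34, so (8 − k)·6 + 0k ≤ 34, which gives k ≥ 3.
Exactly 3 works: 3 values at 0 and 5 at 6 total 30; raise one of the low values by 4 (still ≤ 5) to hit 34.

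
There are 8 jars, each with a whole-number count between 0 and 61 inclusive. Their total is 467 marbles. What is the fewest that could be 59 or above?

If only k of them are at least 59, the other 8 − k are at most 58, so the total is at most k·61 + (8 − k)·58.
This must reach 467, so k·61 + (8 − k)·58 ≥ 467, giving k ≥ 1.
Exactly 1 works: 1 value at 61 and 7 at 58 total 467.

1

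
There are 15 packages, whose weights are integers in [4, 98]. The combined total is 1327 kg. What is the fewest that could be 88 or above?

If only k of them are at least 88, the other 15 − k are at most 87, so the total is at most k·98 + (15 − k)·87.
This must reach 1327, so k·98 + (15 − k)·87 ≥ 1327, giving k ≥ 2.
Exactly 2 works: 2 values at 98 and 13 at 87 total 1327.

2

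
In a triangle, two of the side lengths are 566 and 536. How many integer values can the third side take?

1071

The triangle inequality gives |566 − 536| < c < 566 + 536, i.e. 30 < c < 1102.
So c can be any integer from 31 to 1101: 1071 values.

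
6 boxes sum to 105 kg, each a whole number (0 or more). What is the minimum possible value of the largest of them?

18

The average is 105/6 > 17, so not all 6 can be 17 or less; the largest is ≥ 18.
Taking 3 copies of 17 and 3 copies of 18 gives exactly 105, so 18 is attained.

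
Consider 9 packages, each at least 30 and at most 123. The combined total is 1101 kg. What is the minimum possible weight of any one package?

To make one package as small as possible, make the other 8 as large as possible.
The other 8 contribute at most 8 × 123 = 984, leaving at least 1101 − 984 = 117.
Since 117 ≥ 30, this is achievable: one at 117 and 8 at 123.

117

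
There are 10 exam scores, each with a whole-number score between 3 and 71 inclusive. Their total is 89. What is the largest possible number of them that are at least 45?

1

Suppose k of them are at least 45. Those contribute at least 45 each and the other 10 − k at least 3 each.
So the total is at least 45k + 3(10 − k) = 30 + 42k. This must be ≤ 89, giving k ≤ 1.
k = 1 is achieved by 1 value at 45 and 9 at 3, total 72; add 17 to one value (staying below 45) to reach 89.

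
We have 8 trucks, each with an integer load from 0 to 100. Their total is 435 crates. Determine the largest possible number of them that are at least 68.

Suppose k of them are at least 68. Those contribute at least 68 each and the other 8 − k at least 0 each.
So the total is at least 68k + 0(8 − k) = 0 + 68k. This must be ≤ 435, giving k ≤ 6.
k = 6 is achieved by 6 values at 68 and 2 at 0, total 408; add 27 to one value (staying below 68) to reach 435.

6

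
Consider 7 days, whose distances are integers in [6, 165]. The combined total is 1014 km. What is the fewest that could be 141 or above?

If only k of them are at least 141, the other 7 − k are at most 140, so the total is at most k·165 + (7 − k)·140.
This must reach 1014, so k·165 + (7 − k)·140 ≥ 1014, giving k ≥ 2.
Exactly 2 works: 2 values at 165 and 5 at 140 total 1030; lower one of the high values by 16 (still ≥ 141) to hit 1014.

2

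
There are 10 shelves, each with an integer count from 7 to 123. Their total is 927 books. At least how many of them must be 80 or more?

4

If only k of them are at least 80, the other 10 − k are at most 79, so the total is at most k·123 + (10 − k)·79.
This must reach 927, so k·123 + (10 − k)·79 ≥ 927, giving k ≥ 4.
Exactly 4 works: 4 values at 123 and 6 at 79 total 966; lower one of the high values by 39 (still ≥ 80) to hit 927.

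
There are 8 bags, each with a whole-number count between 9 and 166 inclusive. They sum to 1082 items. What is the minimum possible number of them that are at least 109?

4

Suppose at most 8 − j of them reach 109; then j values are ≤ 108 and the rest ≤ 166.
The total is then ≤ 108·j + 166·(8 − j) = 1328 − 58j. For this to be ≥ 1082 we need j ≤ 4, so at least 8 − 4 = 4 must reach 109.
Exactly 4 works: 4 values at 166 and 4 at 108 total 1096; lower one of the high values by 14 (still ≥ 109) to hit 1082.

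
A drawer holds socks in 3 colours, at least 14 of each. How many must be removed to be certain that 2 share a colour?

You could draw 1 of every colour without reaching 2 of any — 3 in all.
One more forces 2 of some colour, so 3 + 1 = 4.

4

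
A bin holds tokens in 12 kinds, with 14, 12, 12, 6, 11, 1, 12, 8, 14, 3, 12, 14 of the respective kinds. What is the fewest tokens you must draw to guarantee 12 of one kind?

107

In the worst case you take as many as possible of each kind without reaching 12: 11 + 11 + 11 + 6 + 11 + 1 + 11 + 8 + 11 + 3 + 11 + 11 = 106.
The next one must give 12 of some kind, so 106 + 1 = 107.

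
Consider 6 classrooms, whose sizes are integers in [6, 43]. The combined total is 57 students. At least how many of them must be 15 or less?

Each value above 15 is at least 16, contributing at least 16 − 6 = 10 above the floor 6.
The sum exceeds the floor total 36 by 21, so at most ⌊21/10⌋ = 2 exceed 15, and at least 4 are ≤ 15.
Exactly 4 works: 4 values at 6 and 2 at 16 total 56; raise one of the low values by 1 (still ≤ 15) to hit 57.

4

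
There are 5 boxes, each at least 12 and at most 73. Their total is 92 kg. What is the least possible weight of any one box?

To make one box as small as possible, make the other 4 as large as possible.
The other 4 can take up 4 × 73 = 292 ≥ 92 − 12, so one box can sit at its floor of 12.
Achievable: one at 12 and the other 4 totalling 80, which fits since 4 × 12 ≤ 80 ≤ 4 × 73.

12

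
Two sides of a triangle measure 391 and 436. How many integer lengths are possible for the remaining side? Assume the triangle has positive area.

781

The triangle inequality gives |391 − 436| < c < 391 + 436, i.e. 45 < c < 827.
So c can be any integer from 46 to 826: 781 values.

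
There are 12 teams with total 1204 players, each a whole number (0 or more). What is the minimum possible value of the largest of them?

101

The 12 values sum to 1204, so their maximum is at least ⌈1204/12⌉ = 101.
Taking 8 copies of 100 and 4 copies of 101 gives exactly 1204, so 101 is attained.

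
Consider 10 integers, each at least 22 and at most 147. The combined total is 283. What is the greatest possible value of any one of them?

Maximizing one value means minimizing the remaining 9.
The other 9 contribute at least 9 × 22 = 198, leaving at most 283 − 198 = 85.
Since 85 ≤ 147, this is achievable: one at 85 and 9 at 22.

85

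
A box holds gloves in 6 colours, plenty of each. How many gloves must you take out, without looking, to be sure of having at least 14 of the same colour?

79

You could draw 13 of every colour without reaching 14 of any — 78 in all.
One more forces 14 of some colour, so 78 + 1 = 79.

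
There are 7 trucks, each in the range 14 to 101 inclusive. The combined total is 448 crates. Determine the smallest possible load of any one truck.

To make one truck as small as possible, make the other 6 as large as possible.
The other 6 can take up 6 × 101 = 606 ≥ 448 − 14, so one truck can sit at its floor of 14.
Achievable: one at 14 and the other 6 totalling 434, which fits since 6 × 14 ≤ 434 ≤ 6 × 101.

14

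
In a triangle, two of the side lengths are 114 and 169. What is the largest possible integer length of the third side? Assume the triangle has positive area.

The third side must be less than 114 + 169 = 283.
The largest integer below 283 is 282.

282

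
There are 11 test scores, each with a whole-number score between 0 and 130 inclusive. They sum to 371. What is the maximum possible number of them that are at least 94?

3

Suppose k of them are at least 94. Those contribute at least 94 each and the other 11 − k at least 0 each.
So the total is at least 94k + 0(11 − k) = 0 + 94k. This must be ≤ 371, giving k ≤ 3.
k = 3 is achieved by 3 values at 94 and 8 at 0, total 282; add 89 to one value (staying below 94) to reach 371.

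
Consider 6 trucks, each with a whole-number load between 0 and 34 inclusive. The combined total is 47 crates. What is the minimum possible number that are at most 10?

Let j be the number exceeding 10. Then the total is ≥ 11·j + 0·(6 − j) = 0 + 11j.
So 11j ≤ 47 and j ≤ 4; hence at least 6 − 4 = 2 are ≤ 10.
Exactly 2 works: 2 values at 0 and 4 at 11 total 44; raise one of the low values by 3 (still ≤ 10) to hit 47.

2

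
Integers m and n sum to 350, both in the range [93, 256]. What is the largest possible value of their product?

mn = m(350 − m) is maximized when m is as near 350/2 as the bounds allow.
Taking m = 175 and n = 175 (both in [93, 256]) gives mn = 30625.

30625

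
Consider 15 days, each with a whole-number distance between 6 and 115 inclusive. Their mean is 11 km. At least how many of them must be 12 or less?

5

The total is 15 × 11 = 165.
Each value above 12 is at least 13, contributing at least 13 − 6 = 7 above the floor 6.
The sum exceeds the floor total 90 by 75, so at most ⌊75/7⌋ = 10 exceed 12, and at least 5 are ≤ 12.
Exactly 5 works: 5 values at 6 and 10 at 13 total 160; raise one of the low values by 5 (still ≤ 12) to hit 165.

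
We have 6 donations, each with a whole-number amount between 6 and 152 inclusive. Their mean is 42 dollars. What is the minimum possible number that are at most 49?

The total is 6 × 42 = 252.
Each value above 49 is at least 50, contributing at least 50 − 6 = 44 above the floor 6.
The sum exceeds the floor total 36 by 216, so at most ⌊216/44⌋ = 4 exceed 49, and at least 2 are ≤ 49.
Exactly 2 works: 2 values at 6 and 4 at 50 total 212; raise one of the low values by 40 (still ≤ 49) to hit 252.

2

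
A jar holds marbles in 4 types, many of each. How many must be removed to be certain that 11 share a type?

You could draw 10 of every type without reaching 11 of any — 40 in all.
One more forces 11 of some type, so 40 + 1 = 41.

41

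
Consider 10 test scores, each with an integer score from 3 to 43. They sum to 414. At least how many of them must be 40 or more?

Each value short of 40 is at most 39, costing at least 43 − 39 = 4 against the maximum total of 430.
We can afford to lose at most 430 − 414 = 16, so at most ⌊16/4⌋ = 4 fall short, and at least 6 are ≥ 40.
Exactly 6 works: 6 values at 43 and 4 at 39 total 414.

6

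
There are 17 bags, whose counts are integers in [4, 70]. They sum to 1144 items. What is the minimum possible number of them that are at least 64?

11

If only k of them are at least 64, the other 17 − k are at most 63, so the total is at most k·70 + (17 − k)·63.
This must reach 1144, so k·70 + (17 − k)·63 ≥ 1144, giving k ≥ 11.
Exactly 11 works: 11 values at 70 and 6 at 63 total 1148; lower one of the high values by 4 (still ≥ 64) to hit 1144.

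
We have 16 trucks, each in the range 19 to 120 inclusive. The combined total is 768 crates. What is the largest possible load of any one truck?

120

To make one truck as large as possible, make the other 15 as small as possible.
The other 15 contribute at least 15 × 19 = 285, leaving at most 768 − 285 = 483.
But each truck is capped at 120, so the maximum is 120.
Achievable: one at 120 and the other 15 totalling 648, which fits since 15 × 19 ≤ 648 ≤ 15 × 120.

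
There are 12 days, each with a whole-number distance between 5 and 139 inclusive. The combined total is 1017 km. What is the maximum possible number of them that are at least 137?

7

Suppose k of them are at least 137. Those contribute at least 137 each and the other 12 − k at least 5 each.
So the total is at least 137k + 5(12 − k) = 60 + 132k. This must be ≤ 1017, giving k ≤ 7.
k = 7 is achieved by 7 values at 137 and 5 at 5, total 984; add 33 to one value (staying below 137) to reach 1017.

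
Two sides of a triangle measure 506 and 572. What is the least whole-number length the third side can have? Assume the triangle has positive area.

67

The third side must exceed |506 − 572| = 66.
The smallest integer above 66 is 67.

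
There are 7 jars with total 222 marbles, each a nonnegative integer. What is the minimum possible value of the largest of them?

Some value must be at least ⌈222/7⌉ = 32, since 7 × 31 = 217 < 222.
Equality holds with 5 values of 32 and 2 values of 31.

32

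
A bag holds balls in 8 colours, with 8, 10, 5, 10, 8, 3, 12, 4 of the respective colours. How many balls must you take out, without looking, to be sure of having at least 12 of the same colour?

In the worst case you take as many as possible of each colour without reaching 12: 8 + 10 + 5 + 10 + 8 + 3 + 11 + 4 = 59.
The next one must give 12 of some colour, so 59 + 1 = 60.

60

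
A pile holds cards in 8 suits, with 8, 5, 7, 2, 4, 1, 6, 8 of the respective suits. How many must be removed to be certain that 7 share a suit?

37

In the worst case you take as many as possible of each suit without reaching 7: 6 + 5 + 6 + 2 + 4 + 1 + 6 + 6 = 36.
The next one must give 7 of some suit, so 36 + 1 = 37.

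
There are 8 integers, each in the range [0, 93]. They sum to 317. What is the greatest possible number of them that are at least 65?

4

With k values at 65 or above and the rest at least 0, the sum is at least 0 + 65k.
Since the sum is 317, we need 65k ≤ 317, i.e. k ≤ 4.
k = 4 is achieved by 4 values at 65 and 4 at 0, total 260; add 57 to one value (staying below 65) to reach 317.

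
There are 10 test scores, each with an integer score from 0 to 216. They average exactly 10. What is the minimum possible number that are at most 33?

The total is 10 × 10 = 100.
Each value above 33 is at least 34, contributing at least 34 − 0 = 34 above the floor 0.
The sum exceeds the floor total 0 by 100, so at most ⌊100/34⌋ = 2 exceed 33, and at least 8 are ≤ 33.
Exactly 8 works: 8 values at 0 and 2 at 34 total 68; raise one of the low values by 32 (still ≤ 33) to hit 100.

8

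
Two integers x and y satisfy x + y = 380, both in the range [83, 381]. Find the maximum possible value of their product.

36100

For a fixed sum, the product xy is largest when x and y are as close as possible.
Taking x = 190 and y = 190 (both in [83, 381]) gives xy = 36100.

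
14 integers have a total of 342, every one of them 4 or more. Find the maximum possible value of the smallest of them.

The 14 values sum to 342, so their minimum is at most ⌊342/14⌋ = 24.
Taking 8 copies of 24 and 6 copies of 25 gives exactly 342, so 24 is attained.

24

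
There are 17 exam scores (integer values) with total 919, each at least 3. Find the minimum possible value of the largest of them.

55

Some value must be at least ⌈919/17⌉ = 55, since 17 × 54 = 918 < 919.
Achievable: 1 of them at 55 and 16 at 54 total 919.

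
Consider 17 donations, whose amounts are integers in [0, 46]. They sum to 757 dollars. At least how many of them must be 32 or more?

If only k of them are at least 32, the other 17 − k are at most 31, so the total is at most k·46 + (17 − k)·31.
This must reach 757, so k·46 + (17 − k)·31 ≥ 757, giving k ≥ 16.
Exactly 16 works: 16 values at 46 and 1 at 31 total 767; lower one of the high values by 10 (still ≥ 32) to hit 757.

16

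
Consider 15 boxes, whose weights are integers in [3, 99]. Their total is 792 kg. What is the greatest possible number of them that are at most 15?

8

Each value at 15 or below falls at least 99 − 15 = 84 short of the ceiling 99.
The ceiling total is 15 × 99 = 1485, and we need 792, so at most ⌊(1485 − 792)/84⌋ = 8 can be that low.
k = 8 is achieved by 8 values at 15 and 7 at 99, total 813; lower one of the 99's by 21 (still > 15) to reach 792.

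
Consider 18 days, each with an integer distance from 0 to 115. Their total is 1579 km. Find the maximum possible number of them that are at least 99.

15

Suppose k of them are at least 99. Those contribute at least 99 each and the other 18 − k at least 0 each.
So the total is at least 99k + 0(18 − k) = 0 + 99k. This must be ≤ 1579, giving k ≤ 15.
k = 15 is achieved by 15 values at 99 and 3 at 0, total 1485; add 94 to one value (staying below 99) to reach 1579.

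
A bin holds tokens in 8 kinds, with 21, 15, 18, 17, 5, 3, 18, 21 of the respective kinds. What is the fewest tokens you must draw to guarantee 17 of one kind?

104

In the worst case you take as many as possible of each kind without reaching 17: 16 + 15 + 16 + 16 + 5 + 3 + 16 + 16 = 103.
The next one must give 17 of some kind, so 103 + 1 = 104.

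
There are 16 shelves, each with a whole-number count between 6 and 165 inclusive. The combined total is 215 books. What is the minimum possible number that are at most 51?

Each value above 51 is at least 52, contributing at least 52 − 6 = 46 above the floor 6.
The sum exceeds the floor total 96 by 119, so at most ⌊119/46⌋ = 2 exceed 51, and at least 14 are ≤ 51.
Exactly 14 works: 14 values at 6 and 2 at 52 total 188; raise one of the low values by 27 (still ≤ 51) to hit 215.

14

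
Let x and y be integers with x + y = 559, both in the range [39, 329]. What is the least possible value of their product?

75670

For a fixed sum, xy is smallest when x and y are as far apart as possible.
At the endpoint x = 230, y = 559 − 230 = 329, so xy = 230 × 329 = 75670.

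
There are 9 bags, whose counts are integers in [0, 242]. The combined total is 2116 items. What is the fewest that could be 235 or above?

2

If only k of them are at least 235, the other 9 − k are at most 234, so the total is at most k·242 + (9 − k)·234.
This must reach 2116, so k·242 + (9 − k)·234 ≥ 2116, giving k ≥ 2.
Exactly 2 works: 2 values at 242 and 7 at 234 total 2122; lower one of the high values by 6 (still ≥ 235) to hit 2116.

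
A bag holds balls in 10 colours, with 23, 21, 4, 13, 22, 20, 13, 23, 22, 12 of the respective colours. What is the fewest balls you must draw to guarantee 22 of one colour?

In the worst case you take as many as possible of each colour without reaching 22: 21 + 21 + 4 + 13 + 21 + 20 + 13 + 21 + 21 + 12 = 167.
The next one must give 22 of some colour, so 167 + 1 = 168.

168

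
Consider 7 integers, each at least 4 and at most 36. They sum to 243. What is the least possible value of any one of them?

27

To make one integer as small as possible, make the other 6 as large as possible.
The other 6 contribute at most 6 × 36 = 216, leaving at least 243 − 216 = 27.
Since 27 ≥ 4, this is achievable: one at 27 and 6 at 36.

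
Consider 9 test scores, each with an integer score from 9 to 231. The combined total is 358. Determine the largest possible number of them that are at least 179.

1

If k of the values are ≥ 179, the total is ≥ 179k + 9(9 − k).
Setting 179k + 9(9 − k) ≤ 358 gives 170k ≤ 277, so k ≤ 1.
k = 1 is achieved by 1 value at 179 and 8 at 9, total 251; add 107 to one value (staying below 179) to reach 358.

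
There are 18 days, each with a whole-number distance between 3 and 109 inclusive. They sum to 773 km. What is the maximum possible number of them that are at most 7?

11

Suppose k of them are at most 7. Those contribute at most 7 each and the rest at most 109 each.
So the total is at most 7k + 109(18 − k) = 1962 − 102k. This must still be ≥ 773, so k ≤ 11.
k = 11 is achieved by 11 values at 7 and 7 at 109, total 840; lower one of the 109's by 67 (still > 7) to reach 773.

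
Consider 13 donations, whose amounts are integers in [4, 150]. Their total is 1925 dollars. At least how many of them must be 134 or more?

12

If only k of them are at least 134, the other 13 − k are at most 133, so the total is at most k·150 + (13 − k)·133.
This must reach 1925, so k·150 + (13 − k)·133 ≥ 1925, giving k ≥ 12.
Exactly 12 works: 12 values at 150 and 1 at 133 total 1933; lower one of the high values by 8 (still ≥ 134) to hit 1925.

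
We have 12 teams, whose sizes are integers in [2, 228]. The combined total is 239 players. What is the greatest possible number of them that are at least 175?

With k values at 175 or above and the rest at least 2, the sum is at least 24 + 173k.
Since the sum is 239, we need 173k ≤ 215, i.e. k ≤ 1.
k = 1 is achieved by 1 value at 175 and 11 at 2, total 197; add 42 to one value (staying below 175) to reach 239.

1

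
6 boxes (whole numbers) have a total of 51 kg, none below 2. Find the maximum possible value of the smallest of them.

8

The 6 values sum to 51, so their minimum is at most ⌊51/6⌋ = 8.
Achievable: 3 of them at 8 and 3 at 9 total 51.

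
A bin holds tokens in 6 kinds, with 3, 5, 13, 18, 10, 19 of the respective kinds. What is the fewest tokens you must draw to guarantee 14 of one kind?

58

In the worst case you take as many as possible of each kind without reaching 14: 3 + 5 + 13 + 13 + 10 + 13 = 57.
The next one must give 14 of some kind, so 57 + 1 = 58.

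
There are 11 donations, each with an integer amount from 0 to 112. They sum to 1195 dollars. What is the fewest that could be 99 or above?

9

Suppose at most 11 − j of them reach 99; then j values are ≤ 98 and the rest ≤ 112.
The total is then ≤ 98·j + 112·(11 − j) = 1232 − 14j. For this to be ≥ 1195 we need j ≤ 2, so at least 11 − 2 = 9 must reach 99.
Exactly 9 works: 9 values at 112 and 2 at 98 total 1204; lower one of the high values by 9 (still ≥ 99) to hit 1195.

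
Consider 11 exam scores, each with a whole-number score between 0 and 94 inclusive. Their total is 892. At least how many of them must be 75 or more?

4

If only k of them are at least 75, the other 11 − k are at most 74, so the total is at most k·94 + (11 − k)·74.
This must reach 892, so k·94 + (11 − k)·74 ≥ 892, giving k ≥ 4.
Exactly 4 works: 4 values at 94 and 7 at 74 total 894; lower one of the high values by 2 (still ≥ 75) to hit 892.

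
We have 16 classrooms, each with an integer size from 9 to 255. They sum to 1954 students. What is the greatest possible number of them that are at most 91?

Suppose k of them are at most 91. Those contribute at most 91 each and the rest at most 255 each.
So the total is at most 91k + 255(16 − k) = 4080 − 164k. This must still be ≥ 1954, so k ≤ 12.
k = 12 is achieved by 12 values at 91 and 4 at 255, total 2112; lower one of the 255's by 158 (still > 91) to reach 1954.

12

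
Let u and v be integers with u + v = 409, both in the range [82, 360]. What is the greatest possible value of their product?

41820

For a fixed sum, the product uv is largest when u and v are as close as possible.
Taking u = 204 and v = 205 (both in [82, 360]) gives uv = 41820.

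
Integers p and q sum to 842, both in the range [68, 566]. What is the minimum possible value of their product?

156216

Since p + q is fixed, pushing one of them to its bound minimizes the product.
At the endpoint p = 276, q = 842 − 276 = 566, so pq = 276 × 566 = 156216.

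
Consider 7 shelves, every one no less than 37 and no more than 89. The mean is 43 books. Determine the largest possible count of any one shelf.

Maximizing one value means minimizing the remaining 6.
The total is 7 × 43 = 301.
The other 6 contribute at least 6 × 37 = 222, leaving at most 301 − 222 = 79.
Since 79 ≤ 89, this is achievable: one at 79 and 6 at 37.

79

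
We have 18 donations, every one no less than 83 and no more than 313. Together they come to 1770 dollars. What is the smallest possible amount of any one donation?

To make one donation as small as possible, make the other 17 as large as possible.
The other 17 can take up 17 × 313 = 5321 ≥ 1770 − 83, so one donation can sit at its floor of 83.
Achievable: one at 83 and the other 17 totalling 1687, which fits since 17 × 83 ≤ 1687 ≤ 17 × 313.

83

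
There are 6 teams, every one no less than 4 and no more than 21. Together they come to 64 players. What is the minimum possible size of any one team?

To make one team as small as possible, make the other 5 as large as possible.
The other 5 can take up 5 × 21 = 105 ≥ 64 − 4, so one team can sit at its floor of 4.
Achievable: one at 4 and the other 5 totalling 60, which fits since 5 × 4 ≤ 60 ≤ 5 × 21.

4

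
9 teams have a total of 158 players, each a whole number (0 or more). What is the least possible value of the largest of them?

18

Some value must be at least ⌈158/9⌉ = 18, since 9 × 17 = 153 < 158.
Achievable: 5 of them at 18 and 4 at 17 total 158.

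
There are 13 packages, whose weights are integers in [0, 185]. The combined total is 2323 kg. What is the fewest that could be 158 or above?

Each value short of 158 is at most 157, costing at least 185 − 157 = 28 against the maximum total of 2405.
We can afford to lose at most 2405 − 2323 = 82, so at most ⌊82/28⌋ = 2 fall short, and at least 11 are ≥ 158.
Exactly 11 works: 11 values at 185 and 2 at 157 total 2349; lower one of the high values by 26 (still ≥ 158) to hit 2323.

11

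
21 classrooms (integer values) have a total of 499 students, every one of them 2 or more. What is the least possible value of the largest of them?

If every one of the 21 were at most 23, the total would be at most 21 × 23 = 483 < 499.
Taking 5 copies of 23 and 16 copies of 24 gives exactly 499, so 24 is attained.

24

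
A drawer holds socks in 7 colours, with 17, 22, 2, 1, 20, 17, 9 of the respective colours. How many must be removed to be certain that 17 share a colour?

In the worst case you take as many as possible of each colour without reaching 17: 16 + 16 + 2 + 1 + 16 + 16 + 9 = 76.
The next one must give 17 of some colour, so 76 + 1 = 77.

77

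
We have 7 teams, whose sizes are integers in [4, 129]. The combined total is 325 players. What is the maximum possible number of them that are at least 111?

2

If k of the values are ≥ 111, the total is ≥ 111k + 4(7 − k).
Setting 111k + 4(7 − k) ≤ 325 gives 107k ≤ 297, so k ≤ 2.
k = 2 is achieved by 2 values at 111 and 5 at 4, total 242; add 83 to one value (staying below 111) to reach 325.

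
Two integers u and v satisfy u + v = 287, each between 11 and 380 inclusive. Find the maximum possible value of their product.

For a fixed sum, the product uv is largest when u and v are as close as possible.
Taking u = 143 and v = 144 (both in [11, 380]) gives uv = 20592.

20592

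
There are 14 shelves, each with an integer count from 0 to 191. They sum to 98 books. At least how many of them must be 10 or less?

If only k of them are at most 10, the other 14 − k are at least 11, so the total is at least (14 − k)·11 + k·0.
This is ≤ 98, so (14 − k)·11 + 0k ≤ 98, which gives k ≥ 6.
Exactly 6 works: 6 values at 0 and 8 at 11 total 88; raise one of the low values by 10 (still ≤ 10) to hit 98.

6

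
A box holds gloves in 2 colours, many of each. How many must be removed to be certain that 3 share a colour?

You could draw 2 of every colour without reaching 3 of any — 4 in all.
One more forces 3 of some colour, so 4 + 1 = 5.

5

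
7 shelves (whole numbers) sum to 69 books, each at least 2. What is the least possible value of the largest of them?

10

The 7 values sum to 69, so their maximum is at least ⌈69/7⌉ = 10.
Taking 1 copy of 9 and 6 copies of 10 gives exactly 69, so 10 is attained.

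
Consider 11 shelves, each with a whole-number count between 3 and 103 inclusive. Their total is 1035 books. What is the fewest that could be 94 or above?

Suppose at most 11 − j of them reach 94; then j values are ≤ 93 and the rest ≤ 103.
The total is then ≤ 93·j + 103·(11 − j) = 1133 − 10j. For this to be ≥ 1035 we need j ≤ 9, so at least 11 − 9 = 2 must reach 94.
Exactly 2 works: 2 values at 103 and 9 at 93 total 1043; lower one of the high values by 8 (still ≥ 94) to hit 1035.

2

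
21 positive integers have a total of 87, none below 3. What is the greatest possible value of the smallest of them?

The average is 87/21 < 5, so some value is ≤ 4.
Achievable: 18 of them at 4 and 3 at 5 total 87.

4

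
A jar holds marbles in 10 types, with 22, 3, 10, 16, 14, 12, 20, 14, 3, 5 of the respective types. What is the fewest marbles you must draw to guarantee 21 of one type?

118

In the worst case you take as many as possible of each type without reaching 21: 20 + 3 + 10 + 16 + 14 + 12 + 20 + 14 + 3 + 5 = 117.
The next one must give 21 of some type, so 117 + 1 = 118.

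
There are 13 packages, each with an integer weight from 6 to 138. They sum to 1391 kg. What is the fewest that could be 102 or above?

If only k of them are at least 102, the other 13 − k are at most 101, so the total is at most k·138 + (13 − k)·101.
This must reach 1391, so k·138 + (13 − k)·101 ≥ 1391, giving k ≥ 3.
Exactly 3 works: 3 values at 138 and 10 at 101 total 1424; lower one of the high values by 33 (still ≥ 102) to hit 1391.

3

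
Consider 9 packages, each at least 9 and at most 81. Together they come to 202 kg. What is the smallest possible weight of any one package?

To make one package as small as possible, make the other 8 as large as possible.
The other 8 can take up 8 × 81 = 648 ≥ 202 − 9, so one package can sit at its floor of 9.
Achievable: one at 9 and the other 8 totalling 193, which fits since 8 × 9 ≤ 193 ≤ 8 × 81.

9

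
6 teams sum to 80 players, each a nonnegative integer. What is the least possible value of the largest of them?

If every one of the 6 were at most 13, the total would be at most 6 × 13 = 78 < 80.
Equality holds with 2 values of 14 and 4 values of 13.

14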